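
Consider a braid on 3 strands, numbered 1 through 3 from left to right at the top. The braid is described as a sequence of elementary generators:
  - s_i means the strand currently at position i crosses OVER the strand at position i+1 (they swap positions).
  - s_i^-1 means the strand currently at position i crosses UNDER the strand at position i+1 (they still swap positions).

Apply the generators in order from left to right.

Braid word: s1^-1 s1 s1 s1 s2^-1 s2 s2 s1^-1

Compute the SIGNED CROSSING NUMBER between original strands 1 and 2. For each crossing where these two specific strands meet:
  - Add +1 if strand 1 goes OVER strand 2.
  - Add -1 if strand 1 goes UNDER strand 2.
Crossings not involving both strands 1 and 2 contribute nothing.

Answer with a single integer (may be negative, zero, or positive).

Answer: -2

Derivation:
Gen 1: 1 under 2. Both 1&2? yes. Contrib: -1. Sum: -1
Gen 2: 2 over 1. Both 1&2? yes. Contrib: -1. Sum: -2
Gen 3: 1 over 2. Both 1&2? yes. Contrib: +1. Sum: -1
Gen 4: 2 over 1. Both 1&2? yes. Contrib: -1. Sum: -2
Gen 5: crossing 2x3. Both 1&2? no. Sum: -2
Gen 6: crossing 3x2. Both 1&2? no. Sum: -2
Gen 7: crossing 2x3. Both 1&2? no. Sum: -2
Gen 8: crossing 1x3. Both 1&2? no. Sum: -2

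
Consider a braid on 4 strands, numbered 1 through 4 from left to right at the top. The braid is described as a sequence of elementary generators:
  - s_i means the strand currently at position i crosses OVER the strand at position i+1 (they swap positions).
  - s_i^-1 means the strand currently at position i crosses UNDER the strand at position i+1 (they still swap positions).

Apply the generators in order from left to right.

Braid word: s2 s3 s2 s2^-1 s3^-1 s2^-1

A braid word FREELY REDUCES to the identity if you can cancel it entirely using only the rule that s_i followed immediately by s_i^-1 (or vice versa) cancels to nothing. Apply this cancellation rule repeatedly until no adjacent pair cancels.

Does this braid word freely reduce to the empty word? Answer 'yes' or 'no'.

Gen 1 (s2): push. Stack: [s2]
Gen 2 (s3): push. Stack: [s2 s3]
Gen 3 (s2): push. Stack: [s2 s3 s2]
Gen 4 (s2^-1): cancels prior s2. Stack: [s2 s3]
Gen 5 (s3^-1): cancels prior s3. Stack: [s2]
Gen 6 (s2^-1): cancels prior s2. Stack: []
Reduced word: (empty)

Answer: yes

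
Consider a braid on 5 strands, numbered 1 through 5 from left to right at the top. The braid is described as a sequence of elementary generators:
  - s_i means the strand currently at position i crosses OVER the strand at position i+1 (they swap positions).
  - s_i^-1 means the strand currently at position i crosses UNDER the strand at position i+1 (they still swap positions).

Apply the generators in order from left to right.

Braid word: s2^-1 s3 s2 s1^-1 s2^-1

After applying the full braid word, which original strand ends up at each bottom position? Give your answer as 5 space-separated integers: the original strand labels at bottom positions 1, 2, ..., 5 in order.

Answer: 4 3 1 2 5

Derivation:
Gen 1 (s2^-1): strand 2 crosses under strand 3. Perm now: [1 3 2 4 5]
Gen 2 (s3): strand 2 crosses over strand 4. Perm now: [1 3 4 2 5]
Gen 3 (s2): strand 3 crosses over strand 4. Perm now: [1 4 3 2 5]
Gen 4 (s1^-1): strand 1 crosses under strand 4. Perm now: [4 1 3 2 5]
Gen 5 (s2^-1): strand 1 crosses under strand 3. Perm now: [4 3 1 2 5]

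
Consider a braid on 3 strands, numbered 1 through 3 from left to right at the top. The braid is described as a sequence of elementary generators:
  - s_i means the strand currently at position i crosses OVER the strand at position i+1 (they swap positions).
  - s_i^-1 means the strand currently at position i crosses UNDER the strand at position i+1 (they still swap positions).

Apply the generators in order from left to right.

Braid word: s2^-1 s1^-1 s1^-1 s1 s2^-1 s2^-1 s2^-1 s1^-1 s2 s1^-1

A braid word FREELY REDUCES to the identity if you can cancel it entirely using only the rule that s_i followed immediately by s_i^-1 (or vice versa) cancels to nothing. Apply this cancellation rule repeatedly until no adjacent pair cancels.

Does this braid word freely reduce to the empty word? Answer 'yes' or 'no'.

Answer: no

Derivation:
Gen 1 (s2^-1): push. Stack: [s2^-1]
Gen 2 (s1^-1): push. Stack: [s2^-1 s1^-1]
Gen 3 (s1^-1): push. Stack: [s2^-1 s1^-1 s1^-1]
Gen 4 (s1): cancels prior s1^-1. Stack: [s2^-1 s1^-1]
Gen 5 (s2^-1): push. Stack: [s2^-1 s1^-1 s2^-1]
Gen 6 (s2^-1): push. Stack: [s2^-1 s1^-1 s2^-1 s2^-1]
Gen 7 (s2^-1): push. Stack: [s2^-1 s1^-1 s2^-1 s2^-1 s2^-1]
Gen 8 (s1^-1): push. Stack: [s2^-1 s1^-1 s2^-1 s2^-1 s2^-1 s1^-1]
Gen 9 (s2): push. Stack: [s2^-1 s1^-1 s2^-1 s2^-1 s2^-1 s1^-1 s2]
Gen 10 (s1^-1): push. Stack: [s2^-1 s1^-1 s2^-1 s2^-1 s2^-1 s1^-1 s2 s1^-1]
Reduced word: s2^-1 s1^-1 s2^-1 s2^-1 s2^-1 s1^-1 s2 s1^-1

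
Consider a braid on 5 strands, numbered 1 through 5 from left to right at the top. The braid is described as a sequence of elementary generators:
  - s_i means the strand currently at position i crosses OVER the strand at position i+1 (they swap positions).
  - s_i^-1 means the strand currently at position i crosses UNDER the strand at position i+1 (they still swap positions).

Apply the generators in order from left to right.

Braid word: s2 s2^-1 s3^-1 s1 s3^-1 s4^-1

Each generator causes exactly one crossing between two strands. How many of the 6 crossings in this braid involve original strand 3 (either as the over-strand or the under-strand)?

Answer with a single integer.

Gen 1: crossing 2x3. Involves strand 3? yes. Count so far: 1
Gen 2: crossing 3x2. Involves strand 3? yes. Count so far: 2
Gen 3: crossing 3x4. Involves strand 3? yes. Count so far: 3
Gen 4: crossing 1x2. Involves strand 3? no. Count so far: 3
Gen 5: crossing 4x3. Involves strand 3? yes. Count so far: 4
Gen 6: crossing 4x5. Involves strand 3? no. Count so far: 4

Answer: 4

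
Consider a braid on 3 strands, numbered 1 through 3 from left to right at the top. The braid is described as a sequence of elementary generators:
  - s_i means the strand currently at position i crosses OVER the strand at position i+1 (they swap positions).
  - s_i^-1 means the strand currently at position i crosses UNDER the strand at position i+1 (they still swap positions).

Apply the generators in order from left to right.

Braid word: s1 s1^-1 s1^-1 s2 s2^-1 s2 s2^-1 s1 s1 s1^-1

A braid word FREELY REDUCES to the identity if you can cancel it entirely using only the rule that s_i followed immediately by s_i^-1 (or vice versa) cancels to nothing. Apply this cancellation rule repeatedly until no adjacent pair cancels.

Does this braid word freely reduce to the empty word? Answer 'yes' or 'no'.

Answer: yes

Derivation:
Gen 1 (s1): push. Stack: [s1]
Gen 2 (s1^-1): cancels prior s1. Stack: []
Gen 3 (s1^-1): push. Stack: [s1^-1]
Gen 4 (s2): push. Stack: [s1^-1 s2]
Gen 5 (s2^-1): cancels prior s2. Stack: [s1^-1]
Gen 6 (s2): push. Stack: [s1^-1 s2]
Gen 7 (s2^-1): cancels prior s2. Stack: [s1^-1]
Gen 8 (s1): cancels prior s1^-1. Stack: []
Gen 9 (s1): push. Stack: [s1]
Gen 10 (s1^-1): cancels prior s1. Stack: []
Reduced word: (empty)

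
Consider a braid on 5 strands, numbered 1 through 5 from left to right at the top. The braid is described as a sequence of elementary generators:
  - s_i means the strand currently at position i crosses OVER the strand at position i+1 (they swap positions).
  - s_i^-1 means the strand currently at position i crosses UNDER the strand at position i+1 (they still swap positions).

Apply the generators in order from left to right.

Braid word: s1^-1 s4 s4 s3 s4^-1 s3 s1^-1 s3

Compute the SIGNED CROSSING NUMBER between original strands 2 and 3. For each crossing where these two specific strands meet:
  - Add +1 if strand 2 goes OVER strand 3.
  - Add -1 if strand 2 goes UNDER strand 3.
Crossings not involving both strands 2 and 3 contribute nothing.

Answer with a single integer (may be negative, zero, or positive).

Answer: 0

Derivation:
Gen 1: crossing 1x2. Both 2&3? no. Sum: 0
Gen 2: crossing 4x5. Both 2&3? no. Sum: 0
Gen 3: crossing 5x4. Both 2&3? no. Sum: 0
Gen 4: crossing 3x4. Both 2&3? no. Sum: 0
Gen 5: crossing 3x5. Both 2&3? no. Sum: 0
Gen 6: crossing 4x5. Both 2&3? no. Sum: 0
Gen 7: crossing 2x1. Both 2&3? no. Sum: 0
Gen 8: crossing 5x4. Both 2&3? no. Sum: 0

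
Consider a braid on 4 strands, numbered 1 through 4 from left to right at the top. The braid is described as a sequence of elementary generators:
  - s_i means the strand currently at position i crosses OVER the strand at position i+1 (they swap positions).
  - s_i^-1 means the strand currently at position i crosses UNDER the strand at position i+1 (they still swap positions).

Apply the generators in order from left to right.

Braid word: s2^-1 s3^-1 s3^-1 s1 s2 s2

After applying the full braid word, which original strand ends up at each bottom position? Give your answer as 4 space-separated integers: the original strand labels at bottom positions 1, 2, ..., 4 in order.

Gen 1 (s2^-1): strand 2 crosses under strand 3. Perm now: [1 3 2 4]
Gen 2 (s3^-1): strand 2 crosses under strand 4. Perm now: [1 3 4 2]
Gen 3 (s3^-1): strand 4 crosses under strand 2. Perm now: [1 3 2 4]
Gen 4 (s1): strand 1 crosses over strand 3. Perm now: [3 1 2 4]
Gen 5 (s2): strand 1 crosses over strand 2. Perm now: [3 2 1 4]
Gen 6 (s2): strand 2 crosses over strand 1. Perm now: [3 1 2 4]

Answer: 3 1 2 4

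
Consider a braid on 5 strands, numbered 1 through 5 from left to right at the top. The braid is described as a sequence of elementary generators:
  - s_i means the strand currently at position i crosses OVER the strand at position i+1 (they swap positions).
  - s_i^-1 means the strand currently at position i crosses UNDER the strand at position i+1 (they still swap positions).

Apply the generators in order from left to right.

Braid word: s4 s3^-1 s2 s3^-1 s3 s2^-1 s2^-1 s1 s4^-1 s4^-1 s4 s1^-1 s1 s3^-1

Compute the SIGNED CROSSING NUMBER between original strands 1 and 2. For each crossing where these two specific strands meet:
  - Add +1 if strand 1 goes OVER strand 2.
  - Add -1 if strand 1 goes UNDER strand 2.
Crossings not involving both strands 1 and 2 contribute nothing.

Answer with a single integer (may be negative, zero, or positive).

Answer: 0

Derivation:
Gen 1: crossing 4x5. Both 1&2? no. Sum: 0
Gen 2: crossing 3x5. Both 1&2? no. Sum: 0
Gen 3: crossing 2x5. Both 1&2? no. Sum: 0
Gen 4: crossing 2x3. Both 1&2? no. Sum: 0
Gen 5: crossing 3x2. Both 1&2? no. Sum: 0
Gen 6: crossing 5x2. Both 1&2? no. Sum: 0
Gen 7: crossing 2x5. Both 1&2? no. Sum: 0
Gen 8: crossing 1x5. Both 1&2? no. Sum: 0
Gen 9: crossing 3x4. Both 1&2? no. Sum: 0
Gen 10: crossing 4x3. Both 1&2? no. Sum: 0
Gen 11: crossing 3x4. Both 1&2? no. Sum: 0
Gen 12: crossing 5x1. Both 1&2? no. Sum: 0
Gen 13: crossing 1x5. Both 1&2? no. Sum: 0
Gen 14: crossing 2x4. Both 1&2? no. Sum: 0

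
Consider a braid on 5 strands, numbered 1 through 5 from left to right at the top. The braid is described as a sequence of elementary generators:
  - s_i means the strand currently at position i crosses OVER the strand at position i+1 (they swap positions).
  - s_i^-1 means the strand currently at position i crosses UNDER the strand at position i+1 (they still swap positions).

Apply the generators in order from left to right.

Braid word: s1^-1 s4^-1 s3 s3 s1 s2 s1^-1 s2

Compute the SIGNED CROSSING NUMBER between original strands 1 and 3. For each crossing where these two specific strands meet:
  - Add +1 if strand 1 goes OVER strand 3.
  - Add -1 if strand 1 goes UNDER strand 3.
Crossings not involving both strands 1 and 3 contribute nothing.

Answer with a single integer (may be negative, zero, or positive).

Answer: -1

Derivation:
Gen 1: crossing 1x2. Both 1&3? no. Sum: 0
Gen 2: crossing 4x5. Both 1&3? no. Sum: 0
Gen 3: crossing 3x5. Both 1&3? no. Sum: 0
Gen 4: crossing 5x3. Both 1&3? no. Sum: 0
Gen 5: crossing 2x1. Both 1&3? no. Sum: 0
Gen 6: crossing 2x3. Both 1&3? no. Sum: 0
Gen 7: 1 under 3. Both 1&3? yes. Contrib: -1. Sum: -1
Gen 8: crossing 1x2. Both 1&3? no. Sum: -1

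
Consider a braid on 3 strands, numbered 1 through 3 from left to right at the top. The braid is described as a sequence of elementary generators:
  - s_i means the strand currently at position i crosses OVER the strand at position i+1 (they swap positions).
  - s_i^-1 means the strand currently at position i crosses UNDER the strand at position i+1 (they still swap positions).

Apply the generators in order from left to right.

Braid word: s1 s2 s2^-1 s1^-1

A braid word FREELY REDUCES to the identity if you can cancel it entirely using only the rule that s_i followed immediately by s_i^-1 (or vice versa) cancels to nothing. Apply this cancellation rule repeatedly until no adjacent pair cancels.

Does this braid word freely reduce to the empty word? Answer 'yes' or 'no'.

Answer: yes

Derivation:
Gen 1 (s1): push. Stack: [s1]
Gen 2 (s2): push. Stack: [s1 s2]
Gen 3 (s2^-1): cancels prior s2. Stack: [s1]
Gen 4 (s1^-1): cancels prior s1. Stack: []
Reduced word: (empty)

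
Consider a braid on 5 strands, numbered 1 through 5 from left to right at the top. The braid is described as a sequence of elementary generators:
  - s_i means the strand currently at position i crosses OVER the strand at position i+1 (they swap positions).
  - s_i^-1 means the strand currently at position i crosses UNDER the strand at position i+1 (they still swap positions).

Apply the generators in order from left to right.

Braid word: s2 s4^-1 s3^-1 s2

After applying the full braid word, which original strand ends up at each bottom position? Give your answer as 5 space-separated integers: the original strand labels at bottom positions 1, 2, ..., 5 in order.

Answer: 1 5 3 2 4

Derivation:
Gen 1 (s2): strand 2 crosses over strand 3. Perm now: [1 3 2 4 5]
Gen 2 (s4^-1): strand 4 crosses under strand 5. Perm now: [1 3 2 5 4]
Gen 3 (s3^-1): strand 2 crosses under strand 5. Perm now: [1 3 5 2 4]
Gen 4 (s2): strand 3 crosses over strand 5. Perm now: [1 5 3 2 4]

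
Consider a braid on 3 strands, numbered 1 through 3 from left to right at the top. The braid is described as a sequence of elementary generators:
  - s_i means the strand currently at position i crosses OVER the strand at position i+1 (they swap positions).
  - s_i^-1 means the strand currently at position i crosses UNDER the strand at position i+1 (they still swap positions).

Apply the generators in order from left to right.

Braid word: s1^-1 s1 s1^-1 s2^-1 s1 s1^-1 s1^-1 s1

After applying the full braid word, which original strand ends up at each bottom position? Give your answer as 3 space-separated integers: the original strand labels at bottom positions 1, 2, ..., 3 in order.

Answer: 2 3 1

Derivation:
Gen 1 (s1^-1): strand 1 crosses under strand 2. Perm now: [2 1 3]
Gen 2 (s1): strand 2 crosses over strand 1. Perm now: [1 2 3]
Gen 3 (s1^-1): strand 1 crosses under strand 2. Perm now: [2 1 3]
Gen 4 (s2^-1): strand 1 crosses under strand 3. Perm now: [2 3 1]
Gen 5 (s1): strand 2 crosses over strand 3. Perm now: [3 2 1]
Gen 6 (s1^-1): strand 3 crosses under strand 2. Perm now: [2 3 1]
Gen 7 (s1^-1): strand 2 crosses under strand 3. Perm now: [3 2 1]
Gen 8 (s1): strand 3 crosses over strand 2. Perm now: [2 3 1]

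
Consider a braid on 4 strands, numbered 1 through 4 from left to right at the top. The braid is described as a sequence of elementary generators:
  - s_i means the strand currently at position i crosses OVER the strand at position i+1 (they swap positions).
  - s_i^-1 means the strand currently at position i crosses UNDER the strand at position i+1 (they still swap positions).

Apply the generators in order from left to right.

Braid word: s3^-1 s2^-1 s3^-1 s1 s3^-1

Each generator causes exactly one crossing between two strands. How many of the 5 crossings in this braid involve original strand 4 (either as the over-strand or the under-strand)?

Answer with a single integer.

Answer: 3

Derivation:
Gen 1: crossing 3x4. Involves strand 4? yes. Count so far: 1
Gen 2: crossing 2x4. Involves strand 4? yes. Count so far: 2
Gen 3: crossing 2x3. Involves strand 4? no. Count so far: 2
Gen 4: crossing 1x4. Involves strand 4? yes. Count so far: 3
Gen 5: crossing 3x2. Involves strand 4? no. Count so far: 3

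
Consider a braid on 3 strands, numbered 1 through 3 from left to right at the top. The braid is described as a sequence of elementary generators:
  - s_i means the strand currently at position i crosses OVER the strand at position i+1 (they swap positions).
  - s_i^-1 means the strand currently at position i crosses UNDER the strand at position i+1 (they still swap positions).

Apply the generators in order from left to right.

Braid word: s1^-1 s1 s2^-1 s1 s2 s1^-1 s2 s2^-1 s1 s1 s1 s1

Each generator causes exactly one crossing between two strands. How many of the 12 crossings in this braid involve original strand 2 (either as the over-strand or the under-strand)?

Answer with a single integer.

Answer: 9

Derivation:
Gen 1: crossing 1x2. Involves strand 2? yes. Count so far: 1
Gen 2: crossing 2x1. Involves strand 2? yes. Count so far: 2
Gen 3: crossing 2x3. Involves strand 2? yes. Count so far: 3
Gen 4: crossing 1x3. Involves strand 2? no. Count so far: 3
Gen 5: crossing 1x2. Involves strand 2? yes. Count so far: 4
Gen 6: crossing 3x2. Involves strand 2? yes. Count so far: 5
Gen 7: crossing 3x1. Involves strand 2? no. Count so far: 5
Gen 8: crossing 1x3. Involves strand 2? no. Count so far: 5
Gen 9: crossing 2x3. Involves strand 2? yes. Count so far: 6
Gen 10: crossing 3x2. Involves strand 2? yes. Count so far: 7
Gen 11: crossing 2x3. Involves strand 2? yes. Count so far: 8
Gen 12: crossing 3x2. Involves strand 2? yes. Count so far: 9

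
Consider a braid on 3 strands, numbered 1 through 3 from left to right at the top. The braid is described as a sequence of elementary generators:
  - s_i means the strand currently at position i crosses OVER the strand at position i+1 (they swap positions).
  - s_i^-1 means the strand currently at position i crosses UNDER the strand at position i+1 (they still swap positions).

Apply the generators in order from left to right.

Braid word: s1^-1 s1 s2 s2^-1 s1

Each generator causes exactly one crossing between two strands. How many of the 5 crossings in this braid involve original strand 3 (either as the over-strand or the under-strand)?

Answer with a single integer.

Gen 1: crossing 1x2. Involves strand 3? no. Count so far: 0
Gen 2: crossing 2x1. Involves strand 3? no. Count so far: 0
Gen 3: crossing 2x3. Involves strand 3? yes. Count so far: 1
Gen 4: crossing 3x2. Involves strand 3? yes. Count so far: 2
Gen 5: crossing 1x2. Involves strand 3? no. Count so far: 2

Answer: 2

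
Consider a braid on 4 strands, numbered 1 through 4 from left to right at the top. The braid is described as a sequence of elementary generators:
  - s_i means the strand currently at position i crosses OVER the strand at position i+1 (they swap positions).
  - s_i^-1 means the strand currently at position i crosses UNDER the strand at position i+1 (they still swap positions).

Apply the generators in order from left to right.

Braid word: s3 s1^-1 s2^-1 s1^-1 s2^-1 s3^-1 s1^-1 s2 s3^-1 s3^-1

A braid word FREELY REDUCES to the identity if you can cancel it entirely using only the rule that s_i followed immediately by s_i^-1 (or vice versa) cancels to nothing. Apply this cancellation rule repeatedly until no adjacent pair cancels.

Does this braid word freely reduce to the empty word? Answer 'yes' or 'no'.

Gen 1 (s3): push. Stack: [s3]
Gen 2 (s1^-1): push. Stack: [s3 s1^-1]
Gen 3 (s2^-1): push. Stack: [s3 s1^-1 s2^-1]
Gen 4 (s1^-1): push. Stack: [s3 s1^-1 s2^-1 s1^-1]
Gen 5 (s2^-1): push. Stack: [s3 s1^-1 s2^-1 s1^-1 s2^-1]
Gen 6 (s3^-1): push. Stack: [s3 s1^-1 s2^-1 s1^-1 s2^-1 s3^-1]
Gen 7 (s1^-1): push. Stack: [s3 s1^-1 s2^-1 s1^-1 s2^-1 s3^-1 s1^-1]
Gen 8 (s2): push. Stack: [s3 s1^-1 s2^-1 s1^-1 s2^-1 s3^-1 s1^-1 s2]
Gen 9 (s3^-1): push. Stack: [s3 s1^-1 s2^-1 s1^-1 s2^-1 s3^-1 s1^-1 s2 s3^-1]
Gen 10 (s3^-1): push. Stack: [s3 s1^-1 s2^-1 s1^-1 s2^-1 s3^-1 s1^-1 s2 s3^-1 s3^-1]
Reduced word: s3 s1^-1 s2^-1 s1^-1 s2^-1 s3^-1 s1^-1 s2 s3^-1 s3^-1

Answer: no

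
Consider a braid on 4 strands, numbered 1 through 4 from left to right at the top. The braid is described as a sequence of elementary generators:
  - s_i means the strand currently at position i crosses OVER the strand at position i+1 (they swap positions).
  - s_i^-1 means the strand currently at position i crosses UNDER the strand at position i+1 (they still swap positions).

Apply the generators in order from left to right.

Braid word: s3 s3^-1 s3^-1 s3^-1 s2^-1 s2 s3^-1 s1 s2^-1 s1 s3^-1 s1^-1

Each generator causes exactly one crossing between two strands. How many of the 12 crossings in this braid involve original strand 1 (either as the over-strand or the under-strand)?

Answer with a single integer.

Answer: 3

Derivation:
Gen 1: crossing 3x4. Involves strand 1? no. Count so far: 0
Gen 2: crossing 4x3. Involves strand 1? no. Count so far: 0
Gen 3: crossing 3x4. Involves strand 1? no. Count so far: 0
Gen 4: crossing 4x3. Involves strand 1? no. Count so far: 0
Gen 5: crossing 2x3. Involves strand 1? no. Count so far: 0
Gen 6: crossing 3x2. Involves strand 1? no. Count so far: 0
Gen 7: crossing 3x4. Involves strand 1? no. Count so far: 0
Gen 8: crossing 1x2. Involves strand 1? yes. Count so far: 1
Gen 9: crossing 1x4. Involves strand 1? yes. Count so far: 2
Gen 10: crossing 2x4. Involves strand 1? no. Count so far: 2
Gen 11: crossing 1x3. Involves strand 1? yes. Count so far: 3
Gen 12: crossing 4x2. Involves strand 1? no. Count so far: 3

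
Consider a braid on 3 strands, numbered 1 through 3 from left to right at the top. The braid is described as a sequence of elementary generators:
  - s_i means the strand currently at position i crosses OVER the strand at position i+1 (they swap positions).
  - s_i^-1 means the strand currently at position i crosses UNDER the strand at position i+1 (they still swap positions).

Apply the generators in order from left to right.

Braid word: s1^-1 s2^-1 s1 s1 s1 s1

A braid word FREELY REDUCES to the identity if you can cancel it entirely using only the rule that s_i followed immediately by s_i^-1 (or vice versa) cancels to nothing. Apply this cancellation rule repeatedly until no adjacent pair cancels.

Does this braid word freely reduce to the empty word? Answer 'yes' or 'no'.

Gen 1 (s1^-1): push. Stack: [s1^-1]
Gen 2 (s2^-1): push. Stack: [s1^-1 s2^-1]
Gen 3 (s1): push. Stack: [s1^-1 s2^-1 s1]
Gen 4 (s1): push. Stack: [s1^-1 s2^-1 s1 s1]
Gen 5 (s1): push. Stack: [s1^-1 s2^-1 s1 s1 s1]
Gen 6 (s1): push. Stack: [s1^-1 s2^-1 s1 s1 s1 s1]
Reduced word: s1^-1 s2^-1 s1 s1 s1 s1

Answer: no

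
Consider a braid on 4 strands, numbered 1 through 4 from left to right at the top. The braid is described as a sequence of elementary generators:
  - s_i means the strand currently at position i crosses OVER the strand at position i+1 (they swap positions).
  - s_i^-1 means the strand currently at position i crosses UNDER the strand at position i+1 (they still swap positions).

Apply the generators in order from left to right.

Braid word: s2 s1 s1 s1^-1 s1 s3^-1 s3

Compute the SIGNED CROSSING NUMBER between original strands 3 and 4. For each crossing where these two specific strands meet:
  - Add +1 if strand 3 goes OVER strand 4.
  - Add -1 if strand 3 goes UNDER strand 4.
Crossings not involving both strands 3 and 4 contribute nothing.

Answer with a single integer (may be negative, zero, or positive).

Answer: 0

Derivation:
Gen 1: crossing 2x3. Both 3&4? no. Sum: 0
Gen 2: crossing 1x3. Both 3&4? no. Sum: 0
Gen 3: crossing 3x1. Both 3&4? no. Sum: 0
Gen 4: crossing 1x3. Both 3&4? no. Sum: 0
Gen 5: crossing 3x1. Both 3&4? no. Sum: 0
Gen 6: crossing 2x4. Both 3&4? no. Sum: 0
Gen 7: crossing 4x2. Both 3&4? no. Sum: 0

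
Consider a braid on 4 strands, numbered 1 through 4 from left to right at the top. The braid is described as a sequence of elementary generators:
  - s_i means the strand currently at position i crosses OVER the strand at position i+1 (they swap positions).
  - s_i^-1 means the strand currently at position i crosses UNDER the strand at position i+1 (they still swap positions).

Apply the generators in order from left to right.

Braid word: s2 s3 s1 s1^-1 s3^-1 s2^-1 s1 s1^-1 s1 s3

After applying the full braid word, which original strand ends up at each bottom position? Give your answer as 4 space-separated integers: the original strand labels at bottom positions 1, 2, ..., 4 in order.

Gen 1 (s2): strand 2 crosses over strand 3. Perm now: [1 3 2 4]
Gen 2 (s3): strand 2 crosses over strand 4. Perm now: [1 3 4 2]
Gen 3 (s1): strand 1 crosses over strand 3. Perm now: [3 1 4 2]
Gen 4 (s1^-1): strand 3 crosses under strand 1. Perm now: [1 3 4 2]
Gen 5 (s3^-1): strand 4 crosses under strand 2. Perm now: [1 3 2 4]
Gen 6 (s2^-1): strand 3 crosses under strand 2. Perm now: [1 2 3 4]
Gen 7 (s1): strand 1 crosses over strand 2. Perm now: [2 1 3 4]
Gen 8 (s1^-1): strand 2 crosses under strand 1. Perm now: [1 2 3 4]
Gen 9 (s1): strand 1 crosses over strand 2. Perm now: [2 1 3 4]
Gen 10 (s3): strand 3 crosses over strand 4. Perm now: [2 1 4 3]

Answer: 2 1 4 3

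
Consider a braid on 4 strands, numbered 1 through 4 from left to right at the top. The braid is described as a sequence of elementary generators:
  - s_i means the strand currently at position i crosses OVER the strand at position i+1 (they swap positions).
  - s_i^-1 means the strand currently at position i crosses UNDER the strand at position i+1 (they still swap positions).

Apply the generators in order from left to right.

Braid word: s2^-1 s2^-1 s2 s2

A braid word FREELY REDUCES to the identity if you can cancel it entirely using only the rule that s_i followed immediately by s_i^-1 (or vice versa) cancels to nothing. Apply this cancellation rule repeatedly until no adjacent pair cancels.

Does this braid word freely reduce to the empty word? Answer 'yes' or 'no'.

Answer: yes

Derivation:
Gen 1 (s2^-1): push. Stack: [s2^-1]
Gen 2 (s2^-1): push. Stack: [s2^-1 s2^-1]
Gen 3 (s2): cancels prior s2^-1. Stack: [s2^-1]
Gen 4 (s2): cancels prior s2^-1. Stack: []
Reduced word: (empty)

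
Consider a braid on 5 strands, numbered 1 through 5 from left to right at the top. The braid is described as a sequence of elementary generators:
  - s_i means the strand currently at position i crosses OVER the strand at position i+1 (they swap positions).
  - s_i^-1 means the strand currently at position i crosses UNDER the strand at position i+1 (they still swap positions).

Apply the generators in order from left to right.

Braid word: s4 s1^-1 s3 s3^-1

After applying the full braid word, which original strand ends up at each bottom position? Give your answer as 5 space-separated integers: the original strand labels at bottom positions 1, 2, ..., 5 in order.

Answer: 2 1 3 5 4

Derivation:
Gen 1 (s4): strand 4 crosses over strand 5. Perm now: [1 2 3 5 4]
Gen 2 (s1^-1): strand 1 crosses under strand 2. Perm now: [2 1 3 5 4]
Gen 3 (s3): strand 3 crosses over strand 5. Perm now: [2 1 5 3 4]
Gen 4 (s3^-1): strand 5 crosses under strand 3. Perm now: [2 1 3 5 4]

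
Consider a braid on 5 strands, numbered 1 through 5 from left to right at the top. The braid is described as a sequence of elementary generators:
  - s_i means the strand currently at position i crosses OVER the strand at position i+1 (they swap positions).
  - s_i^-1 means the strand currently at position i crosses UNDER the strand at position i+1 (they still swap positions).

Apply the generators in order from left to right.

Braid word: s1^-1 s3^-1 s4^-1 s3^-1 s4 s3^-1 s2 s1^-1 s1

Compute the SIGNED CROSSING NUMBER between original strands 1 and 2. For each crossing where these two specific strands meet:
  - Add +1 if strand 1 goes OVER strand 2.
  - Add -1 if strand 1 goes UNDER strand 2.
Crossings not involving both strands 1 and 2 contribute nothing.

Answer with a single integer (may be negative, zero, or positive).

Gen 1: 1 under 2. Both 1&2? yes. Contrib: -1. Sum: -1
Gen 2: crossing 3x4. Both 1&2? no. Sum: -1
Gen 3: crossing 3x5. Both 1&2? no. Sum: -1
Gen 4: crossing 4x5. Both 1&2? no. Sum: -1
Gen 5: crossing 4x3. Both 1&2? no. Sum: -1
Gen 6: crossing 5x3. Both 1&2? no. Sum: -1
Gen 7: crossing 1x3. Both 1&2? no. Sum: -1
Gen 8: crossing 2x3. Both 1&2? no. Sum: -1
Gen 9: crossing 3x2. Both 1&2? no. Sum: -1

Answer: -1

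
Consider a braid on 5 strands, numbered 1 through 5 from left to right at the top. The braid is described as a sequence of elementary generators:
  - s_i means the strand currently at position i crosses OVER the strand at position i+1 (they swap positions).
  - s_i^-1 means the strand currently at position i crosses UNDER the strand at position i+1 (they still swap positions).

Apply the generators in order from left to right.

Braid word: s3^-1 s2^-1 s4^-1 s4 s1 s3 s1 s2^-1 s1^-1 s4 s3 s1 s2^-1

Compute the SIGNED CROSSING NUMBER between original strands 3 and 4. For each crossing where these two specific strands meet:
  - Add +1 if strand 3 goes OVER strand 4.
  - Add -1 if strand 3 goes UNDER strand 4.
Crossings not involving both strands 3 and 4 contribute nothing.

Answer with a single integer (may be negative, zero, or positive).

Answer: 0

Derivation:
Gen 1: 3 under 4. Both 3&4? yes. Contrib: -1. Sum: -1
Gen 2: crossing 2x4. Both 3&4? no. Sum: -1
Gen 3: crossing 3x5. Both 3&4? no. Sum: -1
Gen 4: crossing 5x3. Both 3&4? no. Sum: -1
Gen 5: crossing 1x4. Both 3&4? no. Sum: -1
Gen 6: crossing 2x3. Both 3&4? no. Sum: -1
Gen 7: crossing 4x1. Both 3&4? no. Sum: -1
Gen 8: 4 under 3. Both 3&4? yes. Contrib: +1. Sum: 0
Gen 9: crossing 1x3. Both 3&4? no. Sum: 0
Gen 10: crossing 2x5. Both 3&4? no. Sum: 0
Gen 11: crossing 4x5. Both 3&4? no. Sum: 0
Gen 12: crossing 3x1. Both 3&4? no. Sum: 0
Gen 13: crossing 3x5. Both 3&4? no. Sum: 0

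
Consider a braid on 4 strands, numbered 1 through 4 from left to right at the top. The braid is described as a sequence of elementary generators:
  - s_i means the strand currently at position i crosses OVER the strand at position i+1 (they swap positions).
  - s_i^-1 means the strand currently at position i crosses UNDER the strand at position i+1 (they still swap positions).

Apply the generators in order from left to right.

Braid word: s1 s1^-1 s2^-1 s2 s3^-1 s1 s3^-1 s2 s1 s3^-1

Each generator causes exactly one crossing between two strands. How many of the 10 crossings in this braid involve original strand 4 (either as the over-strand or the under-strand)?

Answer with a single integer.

Gen 1: crossing 1x2. Involves strand 4? no. Count so far: 0
Gen 2: crossing 2x1. Involves strand 4? no. Count so far: 0
Gen 3: crossing 2x3. Involves strand 4? no. Count so far: 0
Gen 4: crossing 3x2. Involves strand 4? no. Count so far: 0
Gen 5: crossing 3x4. Involves strand 4? yes. Count so far: 1
Gen 6: crossing 1x2. Involves strand 4? no. Count so far: 1
Gen 7: crossing 4x3. Involves strand 4? yes. Count so far: 2
Gen 8: crossing 1x3. Involves strand 4? no. Count so far: 2
Gen 9: crossing 2x3. Involves strand 4? no. Count so far: 2
Gen 10: crossing 1x4. Involves strand 4? yes. Count so far: 3

Answer: 3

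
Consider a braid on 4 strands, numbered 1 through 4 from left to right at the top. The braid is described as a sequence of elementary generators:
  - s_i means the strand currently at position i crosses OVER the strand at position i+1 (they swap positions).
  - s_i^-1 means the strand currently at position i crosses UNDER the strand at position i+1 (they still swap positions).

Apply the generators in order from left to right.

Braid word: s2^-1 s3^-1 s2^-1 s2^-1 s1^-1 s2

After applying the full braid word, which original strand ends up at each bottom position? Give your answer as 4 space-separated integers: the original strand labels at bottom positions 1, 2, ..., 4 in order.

Answer: 3 4 1 2

Derivation:
Gen 1 (s2^-1): strand 2 crosses under strand 3. Perm now: [1 3 2 4]
Gen 2 (s3^-1): strand 2 crosses under strand 4. Perm now: [1 3 4 2]
Gen 3 (s2^-1): strand 3 crosses under strand 4. Perm now: [1 4 3 2]
Gen 4 (s2^-1): strand 4 crosses under strand 3. Perm now: [1 3 4 2]
Gen 5 (s1^-1): strand 1 crosses under strand 3. Perm now: [3 1 4 2]
Gen 6 (s2): strand 1 crosses over strand 4. Perm now: [3 4 1 2]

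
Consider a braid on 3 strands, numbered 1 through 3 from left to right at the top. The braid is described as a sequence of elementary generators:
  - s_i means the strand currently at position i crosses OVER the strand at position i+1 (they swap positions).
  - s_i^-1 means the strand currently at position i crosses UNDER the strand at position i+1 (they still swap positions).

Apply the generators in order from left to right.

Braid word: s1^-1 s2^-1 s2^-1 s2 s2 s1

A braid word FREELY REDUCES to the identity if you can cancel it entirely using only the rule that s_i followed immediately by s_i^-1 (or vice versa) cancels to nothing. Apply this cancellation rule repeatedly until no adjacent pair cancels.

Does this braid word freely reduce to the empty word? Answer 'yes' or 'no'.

Answer: yes

Derivation:
Gen 1 (s1^-1): push. Stack: [s1^-1]
Gen 2 (s2^-1): push. Stack: [s1^-1 s2^-1]
Gen 3 (s2^-1): push. Stack: [s1^-1 s2^-1 s2^-1]
Gen 4 (s2): cancels prior s2^-1. Stack: [s1^-1 s2^-1]
Gen 5 (s2): cancels prior s2^-1. Stack: [s1^-1]
Gen 6 (s1): cancels prior s1^-1. Stack: []
Reduced word: (empty)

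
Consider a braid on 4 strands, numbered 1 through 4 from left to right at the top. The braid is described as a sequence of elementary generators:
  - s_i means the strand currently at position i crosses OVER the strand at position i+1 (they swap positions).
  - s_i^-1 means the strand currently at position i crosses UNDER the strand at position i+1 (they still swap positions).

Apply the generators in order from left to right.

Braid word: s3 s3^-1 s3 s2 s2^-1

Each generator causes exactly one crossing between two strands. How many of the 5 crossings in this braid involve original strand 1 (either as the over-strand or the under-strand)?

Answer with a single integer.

Gen 1: crossing 3x4. Involves strand 1? no. Count so far: 0
Gen 2: crossing 4x3. Involves strand 1? no. Count so far: 0
Gen 3: crossing 3x4. Involves strand 1? no. Count so far: 0
Gen 4: crossing 2x4. Involves strand 1? no. Count so far: 0
Gen 5: crossing 4x2. Involves strand 1? no. Count so far: 0

Answer: 0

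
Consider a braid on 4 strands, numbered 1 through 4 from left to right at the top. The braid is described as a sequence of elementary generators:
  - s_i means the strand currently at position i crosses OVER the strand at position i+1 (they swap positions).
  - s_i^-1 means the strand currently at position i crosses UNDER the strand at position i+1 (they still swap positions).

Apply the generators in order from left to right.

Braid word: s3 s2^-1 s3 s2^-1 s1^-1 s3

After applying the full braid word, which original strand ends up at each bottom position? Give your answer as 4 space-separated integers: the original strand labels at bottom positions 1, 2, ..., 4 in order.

Answer: 3 1 2 4

Derivation:
Gen 1 (s3): strand 3 crosses over strand 4. Perm now: [1 2 4 3]
Gen 2 (s2^-1): strand 2 crosses under strand 4. Perm now: [1 4 2 3]
Gen 3 (s3): strand 2 crosses over strand 3. Perm now: [1 4 3 2]
Gen 4 (s2^-1): strand 4 crosses under strand 3. Perm now: [1 3 4 2]
Gen 5 (s1^-1): strand 1 crosses under strand 3. Perm now: [3 1 4 2]
Gen 6 (s3): strand 4 crosses over strand 2. Perm now: [3 1 2 4]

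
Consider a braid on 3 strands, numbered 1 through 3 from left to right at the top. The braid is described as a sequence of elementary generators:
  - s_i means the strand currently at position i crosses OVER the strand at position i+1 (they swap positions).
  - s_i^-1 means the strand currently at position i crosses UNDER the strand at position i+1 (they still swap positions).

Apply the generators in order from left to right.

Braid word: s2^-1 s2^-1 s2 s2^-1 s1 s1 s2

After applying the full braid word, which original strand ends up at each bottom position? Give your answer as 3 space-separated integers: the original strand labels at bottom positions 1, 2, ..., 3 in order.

Gen 1 (s2^-1): strand 2 crosses under strand 3. Perm now: [1 3 2]
Gen 2 (s2^-1): strand 3 crosses under strand 2. Perm now: [1 2 3]
Gen 3 (s2): strand 2 crosses over strand 3. Perm now: [1 3 2]
Gen 4 (s2^-1): strand 3 crosses under strand 2. Perm now: [1 2 3]
Gen 5 (s1): strand 1 crosses over strand 2. Perm now: [2 1 3]
Gen 6 (s1): strand 2 crosses over strand 1. Perm now: [1 2 3]
Gen 7 (s2): strand 2 crosses over strand 3. Perm now: [1 3 2]

Answer: 1 3 2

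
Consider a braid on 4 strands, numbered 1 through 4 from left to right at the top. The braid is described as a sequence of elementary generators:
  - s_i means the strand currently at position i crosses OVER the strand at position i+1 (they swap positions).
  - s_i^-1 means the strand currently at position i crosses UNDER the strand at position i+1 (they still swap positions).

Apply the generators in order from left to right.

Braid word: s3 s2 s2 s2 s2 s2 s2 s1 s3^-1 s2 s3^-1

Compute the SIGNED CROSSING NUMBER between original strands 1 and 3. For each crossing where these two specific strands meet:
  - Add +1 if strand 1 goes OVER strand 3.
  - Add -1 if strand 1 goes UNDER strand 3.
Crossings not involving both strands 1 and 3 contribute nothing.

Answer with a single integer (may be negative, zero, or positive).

Gen 1: crossing 3x4. Both 1&3? no. Sum: 0
Gen 2: crossing 2x4. Both 1&3? no. Sum: 0
Gen 3: crossing 4x2. Both 1&3? no. Sum: 0
Gen 4: crossing 2x4. Both 1&3? no. Sum: 0
Gen 5: crossing 4x2. Both 1&3? no. Sum: 0
Gen 6: crossing 2x4. Both 1&3? no. Sum: 0
Gen 7: crossing 4x2. Both 1&3? no. Sum: 0
Gen 8: crossing 1x2. Both 1&3? no. Sum: 0
Gen 9: crossing 4x3. Both 1&3? no. Sum: 0
Gen 10: 1 over 3. Both 1&3? yes. Contrib: +1. Sum: 1
Gen 11: crossing 1x4. Both 1&3? no. Sum: 1

Answer: 1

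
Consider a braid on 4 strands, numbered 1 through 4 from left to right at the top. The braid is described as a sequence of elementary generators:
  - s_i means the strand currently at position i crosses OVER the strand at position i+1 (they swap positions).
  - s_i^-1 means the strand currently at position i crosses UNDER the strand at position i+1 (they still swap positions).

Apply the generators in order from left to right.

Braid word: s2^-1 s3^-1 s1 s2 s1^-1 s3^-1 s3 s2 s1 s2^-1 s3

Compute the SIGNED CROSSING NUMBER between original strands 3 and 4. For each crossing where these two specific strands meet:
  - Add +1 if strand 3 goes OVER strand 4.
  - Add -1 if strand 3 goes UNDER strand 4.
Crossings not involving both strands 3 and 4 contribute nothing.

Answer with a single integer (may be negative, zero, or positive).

Gen 1: crossing 2x3. Both 3&4? no. Sum: 0
Gen 2: crossing 2x4. Both 3&4? no. Sum: 0
Gen 3: crossing 1x3. Both 3&4? no. Sum: 0
Gen 4: crossing 1x4. Both 3&4? no. Sum: 0
Gen 5: 3 under 4. Both 3&4? yes. Contrib: -1. Sum: -1
Gen 6: crossing 1x2. Both 3&4? no. Sum: -1
Gen 7: crossing 2x1. Both 3&4? no. Sum: -1
Gen 8: crossing 3x1. Both 3&4? no. Sum: -1
Gen 9: crossing 4x1. Both 3&4? no. Sum: -1
Gen 10: 4 under 3. Both 3&4? yes. Contrib: +1. Sum: 0
Gen 11: crossing 4x2. Both 3&4? no. Sum: 0

Answer: 0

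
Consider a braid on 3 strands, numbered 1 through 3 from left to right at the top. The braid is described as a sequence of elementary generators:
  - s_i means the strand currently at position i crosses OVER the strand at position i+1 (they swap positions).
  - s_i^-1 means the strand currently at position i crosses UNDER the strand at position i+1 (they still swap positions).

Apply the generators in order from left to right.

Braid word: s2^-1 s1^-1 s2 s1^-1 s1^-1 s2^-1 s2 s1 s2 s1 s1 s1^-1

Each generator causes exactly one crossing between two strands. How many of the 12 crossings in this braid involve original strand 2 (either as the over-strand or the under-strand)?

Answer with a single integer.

Gen 1: crossing 2x3. Involves strand 2? yes. Count so far: 1
Gen 2: crossing 1x3. Involves strand 2? no. Count so far: 1
Gen 3: crossing 1x2. Involves strand 2? yes. Count so far: 2
Gen 4: crossing 3x2. Involves strand 2? yes. Count so far: 3
Gen 5: crossing 2x3. Involves strand 2? yes. Count so far: 4
Gen 6: crossing 2x1. Involves strand 2? yes. Count so far: 5
Gen 7: crossing 1x2. Involves strand 2? yes. Count so far: 6
Gen 8: crossing 3x2. Involves strand 2? yes. Count so far: 7
Gen 9: crossing 3x1. Involves strand 2? no. Count so far: 7
Gen 10: crossing 2x1. Involves strand 2? yes. Count so far: 8
Gen 11: crossing 1x2. Involves strand 2? yes. Count so far: 9
Gen 12: crossing 2x1. Involves strand 2? yes. Count so far: 10

Answer: 10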